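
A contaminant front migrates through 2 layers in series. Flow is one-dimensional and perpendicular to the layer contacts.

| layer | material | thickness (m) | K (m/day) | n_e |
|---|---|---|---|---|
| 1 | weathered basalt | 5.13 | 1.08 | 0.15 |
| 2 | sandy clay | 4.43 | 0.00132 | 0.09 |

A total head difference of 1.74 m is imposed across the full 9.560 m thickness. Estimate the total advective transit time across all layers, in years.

6.18

With flow normal to the layers, continuity requires the same specific discharge q through every layer.
Σ(b_i/K_i) = 5.13/1.08 + 4.43/0.00132 = 3361 d.
q = Δh / Σ(b_i/K_i) = 1.74 / 3361 = 0.0005177 m/day.
In each layer the seepage velocity is v_i = q/n_i, so the layer transit time is t_i = b_i·n_i / q:
  layer 1 (weathered basalt): t_1 = 5.13 × 0.15 / 0.0005177 = 1486 d
  layer 2 (sandy clay): t_2 = 4.43 × 0.09 / 0.0005177 = 770.1 d
Total t = Σ t_i = 2256 days = 6.178 years.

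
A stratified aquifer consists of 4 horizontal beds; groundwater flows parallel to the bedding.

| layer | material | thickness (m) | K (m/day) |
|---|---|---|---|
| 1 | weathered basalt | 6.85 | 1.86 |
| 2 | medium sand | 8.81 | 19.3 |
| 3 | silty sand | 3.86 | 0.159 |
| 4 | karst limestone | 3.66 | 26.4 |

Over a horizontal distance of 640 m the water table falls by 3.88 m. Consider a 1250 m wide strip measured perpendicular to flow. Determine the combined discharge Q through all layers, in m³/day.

Flow is parallel to layering, so each bed carries its own Darcy discharge and the transmissivities add.
Σ(K_i·b_i) = 1.86×6.85 + 19.3×8.81 + 0.159×3.86 + 26.4×3.66 = 280.0 m²/day.
Hydraulic gradient i = Δh / L = 3.88 / 640 = 0.006063.
Q = Σ(K_i·b_i) · W · i = 280.0 × 1250 × 0.006063 = 2122 m³/day.

2120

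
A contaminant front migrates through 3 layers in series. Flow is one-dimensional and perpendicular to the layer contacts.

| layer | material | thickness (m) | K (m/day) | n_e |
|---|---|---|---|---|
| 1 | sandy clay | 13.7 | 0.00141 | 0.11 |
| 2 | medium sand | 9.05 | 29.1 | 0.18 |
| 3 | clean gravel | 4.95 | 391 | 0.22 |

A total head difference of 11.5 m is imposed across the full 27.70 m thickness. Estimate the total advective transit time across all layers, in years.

With flow normal to the layers, continuity requires the same specific discharge q through every layer.
Σ(b_i/K_i) = 13.7/0.00141 + 9.05/29.1 + 4.95/391 = 9717 d.
q = Δh / Σ(b_i/K_i) = 11.5 / 9717 = 0.001184 m/day.
In each layer the seepage velocity is v_i = q/n_i, so the layer transit time is t_i = b_i·n_i / q:
  layer 1 (sandy clay): t_1 = 13.7 × 0.11 / 0.001184 = 1273 d
  layer 2 (medium sand): t_2 = 9.05 × 0.18 / 0.001184 = 1376 d
  layer 3 (clean gravel): t_3 = 4.95 × 0.22 / 0.001184 = 920.1 d
Total t = Σ t_i = 3570 days = 9.774 years.

9.77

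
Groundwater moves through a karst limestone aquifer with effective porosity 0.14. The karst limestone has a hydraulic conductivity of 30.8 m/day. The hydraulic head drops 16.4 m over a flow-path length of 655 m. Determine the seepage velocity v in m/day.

5.51

Hydraulic gradient i = Δh / L = 16.4 / 655 = 0.02504.
Darcy flux q = K · i = 30.80 × 0.02504 = 0.7712 m/day.
Seepage velocity v = q / n_e = 0.7712 / 0.14 = 5.508 m/day.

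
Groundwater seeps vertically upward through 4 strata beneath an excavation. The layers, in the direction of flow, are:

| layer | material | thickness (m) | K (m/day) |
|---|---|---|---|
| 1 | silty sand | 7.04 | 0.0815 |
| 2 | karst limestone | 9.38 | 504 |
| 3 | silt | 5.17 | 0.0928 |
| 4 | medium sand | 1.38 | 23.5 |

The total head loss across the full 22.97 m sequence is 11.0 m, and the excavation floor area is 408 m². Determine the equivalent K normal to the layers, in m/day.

0.162

Flow is perpendicular to layering, so the layers act in series and the equivalent K is the thickness-weighted harmonic mean.
Total thickness L = 7.04 + 9.38 + 5.17 + 1.38 = 22.97 m.
Σ(b_i/K_i) = 7.04/0.0815 + 9.38/504 + 5.17/0.0928 + 1.38/23.5 = 142.2 d.
K_eq = L / Σ(b_i/K_i) = 22.97 / 142.2 = 0.1616 m/day.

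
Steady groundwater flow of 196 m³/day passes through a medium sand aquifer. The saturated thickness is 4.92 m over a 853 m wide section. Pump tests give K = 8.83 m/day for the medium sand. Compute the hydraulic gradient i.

0.00529

Cross-sectional area A = 853 × 4.92 = 4197 m².
From Q = K·A·i, i = Q / (K·A) = 196 / (8.830 × 4197) = 0.005289.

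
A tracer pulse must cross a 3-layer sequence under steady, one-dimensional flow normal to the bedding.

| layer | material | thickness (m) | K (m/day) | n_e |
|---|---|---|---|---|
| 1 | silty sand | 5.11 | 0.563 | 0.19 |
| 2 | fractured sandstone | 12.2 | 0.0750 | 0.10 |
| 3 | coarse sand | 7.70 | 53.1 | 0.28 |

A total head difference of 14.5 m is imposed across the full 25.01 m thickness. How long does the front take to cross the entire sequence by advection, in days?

With flow normal to the layers, continuity requires the same specific discharge q through every layer.
Σ(b_i/K_i) = 5.11/0.563 + 12.2/0.0750 + 7.70/53.1 = 171.9 d.
q = Δh / Σ(b_i/K_i) = 14.5 / 171.9 = 0.08436 m/day.
In each layer the seepage velocity is v_i = q/n_i, so the layer transit time is t_i = b_i·n_i / q:
  layer 1 (silty sand): t_1 = 5.11 × 0.19 / 0.08436 = 11.51 d
  layer 2 (fractured sandstone): t_2 = 12.2 × 0.10 / 0.08436 = 14.46 d
  layer 3 (coarse sand): t_3 = 7.70 × 0.28 / 0.08436 = 25.56 d
Total t = Σ t_i = 51.53 days.

51.5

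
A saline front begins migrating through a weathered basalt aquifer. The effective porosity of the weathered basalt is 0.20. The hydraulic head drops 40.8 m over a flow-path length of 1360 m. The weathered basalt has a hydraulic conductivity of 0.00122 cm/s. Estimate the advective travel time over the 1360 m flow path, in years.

23.5

Convert K: 0.00122 cm/s × 864 = 1.054 m/day.
Hydraulic gradient i = Δh / L = 40.8 / 1360 = 0.03000.
Darcy flux q = K · i = 1.054 × 0.03000 = 0.03162 m/day.
Seepage velocity v = q / n_e = 0.03162 / 0.20 = 0.1581 m/day.
Travel time t = L / v = 1360 / 0.1581 = 8601 days = 23.55 years.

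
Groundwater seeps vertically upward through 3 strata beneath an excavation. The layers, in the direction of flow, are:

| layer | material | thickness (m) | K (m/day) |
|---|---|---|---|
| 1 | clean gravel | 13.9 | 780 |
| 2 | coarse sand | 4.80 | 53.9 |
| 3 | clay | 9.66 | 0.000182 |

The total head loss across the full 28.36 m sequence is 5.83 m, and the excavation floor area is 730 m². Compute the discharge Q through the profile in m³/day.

Flow is perpendicular to layering, so the layers act in series and the equivalent K is the thickness-weighted harmonic mean.
Total thickness L = 13.9 + 4.80 + 9.66 = 28.36 m.
Σ(b_i/K_i) = 13.9/780 + 4.80/53.9 + 9.66/0.000182 = 53077 d.
K_eq = L / Σ(b_i/K_i) = 28.36 / 53077 = 0.0005343 m/day.
Q = K_eq · A · (Δh/L) = 0.0005343 × 730 × (5.83/28.36) = 0.08018 m³/day.

0.0802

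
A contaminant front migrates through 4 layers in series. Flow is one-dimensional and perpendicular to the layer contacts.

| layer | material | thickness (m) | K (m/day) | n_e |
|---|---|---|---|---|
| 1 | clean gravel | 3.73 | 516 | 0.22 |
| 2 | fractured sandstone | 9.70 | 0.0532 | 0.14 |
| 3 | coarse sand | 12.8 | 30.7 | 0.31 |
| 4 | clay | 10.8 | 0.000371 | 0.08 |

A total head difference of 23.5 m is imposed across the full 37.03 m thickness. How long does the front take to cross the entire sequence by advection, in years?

23.9

With flow normal to the layers, continuity requires the same specific discharge q through every layer.
Σ(b_i/K_i) = 3.73/516 + 9.70/0.0532 + 12.8/30.7 + 10.8/0.000371 = 29293 d.
q = Δh / Σ(b_i/K_i) = 23.5 / 29293 = 0.0008022 m/day.
In each layer the seepage velocity is v_i = q/n_i, so the layer transit time is t_i = b_i·n_i / q:
  layer 1 (clean gravel): t_1 = 3.73 × 0.22 / 0.0008022 = 1023 d
  layer 2 (fractured sandstone): t_2 = 9.70 × 0.14 / 0.0008022 = 1693 d
  layer 3 (coarse sand): t_3 = 12.8 × 0.31 / 0.0008022 = 4946 d
  layer 4 (clay): t_4 = 10.8 × 0.08 / 0.0008022 = 1077 d
Total t = Σ t_i = 8739 days = 23.93 years.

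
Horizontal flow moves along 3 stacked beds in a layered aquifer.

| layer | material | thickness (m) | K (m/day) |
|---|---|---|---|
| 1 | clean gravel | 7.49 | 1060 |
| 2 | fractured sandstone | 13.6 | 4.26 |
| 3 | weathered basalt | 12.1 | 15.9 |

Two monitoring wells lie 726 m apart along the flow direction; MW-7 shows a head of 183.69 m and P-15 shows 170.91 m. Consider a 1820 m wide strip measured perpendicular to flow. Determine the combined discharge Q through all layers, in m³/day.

262000

Flow is parallel to layering, so each bed carries its own Darcy discharge and the transmissivities add.
Σ(K_i·b_i) = 1060×7.49 + 4.26×13.6 + 15.9×12.1 = 8190 m²/day.
Hydraulic gradient i = (183.69 − 170.91) / 726 = 12.78 / 726 = 0.01760.
Q = Σ(K_i·b_i) · W · i = 8190 × 1820 × 0.01760 = 2.624e+05 m³/day.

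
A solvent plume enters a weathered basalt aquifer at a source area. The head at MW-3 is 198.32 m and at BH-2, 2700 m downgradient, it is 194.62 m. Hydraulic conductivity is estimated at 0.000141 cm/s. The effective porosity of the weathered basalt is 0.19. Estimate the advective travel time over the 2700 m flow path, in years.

Convert K: 0.000141 cm/s × 864 = 0.1218 m/day.
Hydraulic gradient i = (198.32 − 194.62) / 2700 = 3.7 / 2700 = 0.001370.
Darcy flux q = K · i = 0.1218 × 0.001370 = 0.0001669 m/day.
Seepage velocity v = q / n_e = 0.0001669 / 0.19 = 0.0008787 m/day.
Travel time t = L / v = 2700 / 0.0008787 = 3.073e+06 days = 8413 years.

8410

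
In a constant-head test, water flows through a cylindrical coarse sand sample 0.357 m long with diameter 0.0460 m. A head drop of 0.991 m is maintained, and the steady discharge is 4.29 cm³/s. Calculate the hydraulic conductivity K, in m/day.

Cross-sectional area A = π·(d/2)² = π × (0.0460/2)² = 0.001662 m².
Convert discharge: 4.29 cm³/s = 4.290e-06 m³/s.
Darcy's law rearranged: K = Q·L / (A·Δh) = 4.290e-06 × 0.357 / (0.001662 × 0.991) = 0.0009299 m/s = 80.35 m/day.

80.3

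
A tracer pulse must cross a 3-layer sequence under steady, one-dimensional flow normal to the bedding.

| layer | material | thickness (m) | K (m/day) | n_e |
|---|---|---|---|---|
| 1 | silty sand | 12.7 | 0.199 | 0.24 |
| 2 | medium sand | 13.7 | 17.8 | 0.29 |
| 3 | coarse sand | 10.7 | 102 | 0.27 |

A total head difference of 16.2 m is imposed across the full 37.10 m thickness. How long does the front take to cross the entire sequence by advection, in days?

39.6

With flow normal to the layers, continuity requires the same specific discharge q through every layer.
Σ(b_i/K_i) = 12.7/0.199 + 13.7/17.8 + 10.7/102 = 64.69 d.
q = Δh / Σ(b_i/K_i) = 16.2 / 64.69 = 0.2504 m/day.
In each layer the seepage velocity is v_i = q/n_i, so the layer transit time is t_i = b_i·n_i / q:
  layer 1 (silty sand): t_1 = 12.7 × 0.24 / 0.2504 = 12.17 d
  layer 2 (medium sand): t_2 = 13.7 × 0.29 / 0.2504 = 15.87 d
  layer 3 (coarse sand): t_3 = 10.7 × 0.27 / 0.2504 = 11.54 d
Total t = Σ t_i = 39.57 days.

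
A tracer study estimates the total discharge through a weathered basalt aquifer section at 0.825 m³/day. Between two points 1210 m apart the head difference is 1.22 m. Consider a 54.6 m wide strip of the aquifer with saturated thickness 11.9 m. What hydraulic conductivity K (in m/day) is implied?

Cross-sectional area A = 54.6 × 11.9 = 649.7 m².
Hydraulic gradient i = Δh / L = 1.22 / 1210 = 0.001008.
From Q = K·A·i, K = Q / (A·i) = 0.825 / (649.7 × 0.001008) = 1.259 m/day.

1.26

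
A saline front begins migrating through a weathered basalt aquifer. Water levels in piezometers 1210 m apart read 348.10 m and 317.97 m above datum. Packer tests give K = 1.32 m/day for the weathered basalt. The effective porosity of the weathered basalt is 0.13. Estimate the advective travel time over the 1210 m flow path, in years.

Hydraulic gradient i = (348.10 − 317.97) / 1210 = 30.13 / 1210 = 0.02490.
Darcy flux q = K · i = 1.320 × 0.02490 = 0.03287 m/day.
Seepage velocity v = q / n_e = 0.03287 / 0.13 = 0.2528 m/day.
Travel time t = L / v = 1210 / 0.2528 = 4786 days = 13.10 years.

13.1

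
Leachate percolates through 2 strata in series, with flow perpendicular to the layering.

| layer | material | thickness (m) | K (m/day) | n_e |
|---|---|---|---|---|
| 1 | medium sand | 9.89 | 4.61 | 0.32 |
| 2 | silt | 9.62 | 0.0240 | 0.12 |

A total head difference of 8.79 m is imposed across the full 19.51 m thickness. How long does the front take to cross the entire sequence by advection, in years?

With flow normal to the layers, continuity requires the same specific discharge q through every layer.
Σ(b_i/K_i) = 9.89/4.61 + 9.62/0.0240 = 403.0 d.
q = Δh / Σ(b_i/K_i) = 8.79 / 403.0 = 0.02181 m/day.
In each layer the seepage velocity is v_i = q/n_i, so the layer transit time is t_i = b_i·n_i / q:
  layer 1 (medium sand): t_1 = 9.89 × 0.32 / 0.02181 = 145.1 d
  layer 2 (silt): t_2 = 9.62 × 0.12 / 0.02181 = 52.92 d
Total t = Σ t_i = 198.0 days = 0.5421 years.

0.542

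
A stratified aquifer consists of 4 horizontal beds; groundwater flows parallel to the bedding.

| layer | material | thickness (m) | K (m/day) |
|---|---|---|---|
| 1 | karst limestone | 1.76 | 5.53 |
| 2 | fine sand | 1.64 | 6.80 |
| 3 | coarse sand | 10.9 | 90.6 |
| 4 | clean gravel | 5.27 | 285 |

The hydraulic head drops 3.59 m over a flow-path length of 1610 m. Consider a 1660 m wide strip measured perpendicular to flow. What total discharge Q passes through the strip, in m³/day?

9290

Flow is parallel to layering, so each bed carries its own Darcy discharge and the transmissivities add.
Σ(K_i·b_i) = 5.53×1.76 + 6.80×1.64 + 90.6×10.9 + 285×5.27 = 2510 m²/day.
Hydraulic gradient i = Δh / L = 3.59 / 1610 = 0.002230.
Q = Σ(K_i·b_i) · W · i = 2510 × 1660 × 0.002230 = 9292 m³/day.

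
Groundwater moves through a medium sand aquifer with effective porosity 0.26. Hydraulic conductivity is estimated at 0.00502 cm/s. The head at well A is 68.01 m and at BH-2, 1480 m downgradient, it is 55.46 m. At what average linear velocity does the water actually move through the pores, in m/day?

Convert K: 0.00502 cm/s × 864 = 4.337 m/day.
Hydraulic gradient i = (68.01 − 55.46) / 1480 = 12.55 / 1480 = 0.008480.
Darcy flux q = K · i = 4.337 × 0.008480 = 0.03678 m/day.
Seepage velocity v = q / n_e = 0.03678 / 0.26 = 0.1415 m/day.

0.141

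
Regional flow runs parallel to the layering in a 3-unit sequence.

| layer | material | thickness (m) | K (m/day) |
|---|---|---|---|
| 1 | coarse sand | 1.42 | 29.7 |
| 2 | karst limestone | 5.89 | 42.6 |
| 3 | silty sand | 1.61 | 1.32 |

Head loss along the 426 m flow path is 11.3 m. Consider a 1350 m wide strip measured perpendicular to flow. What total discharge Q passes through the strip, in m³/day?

10600

Flow is parallel to layering, so each bed carries its own Darcy discharge and the transmissivities add.
Σ(K_i·b_i) = 29.7×1.42 + 42.6×5.89 + 1.32×1.61 = 295.2 m²/day.
Hydraulic gradient i = Δh / L = 11.3 / 426 = 0.02653.
Q = Σ(K_i·b_i) · W · i = 295.2 × 1350 × 0.02653 = 10572 m³/day.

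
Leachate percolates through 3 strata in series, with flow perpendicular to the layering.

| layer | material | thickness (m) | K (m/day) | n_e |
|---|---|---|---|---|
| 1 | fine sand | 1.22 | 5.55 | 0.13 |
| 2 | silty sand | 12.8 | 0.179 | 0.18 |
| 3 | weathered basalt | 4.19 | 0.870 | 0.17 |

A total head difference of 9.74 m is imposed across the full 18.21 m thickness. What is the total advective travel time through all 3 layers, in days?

With flow normal to the layers, continuity requires the same specific discharge q through every layer.
Σ(b_i/K_i) = 1.22/5.55 + 12.8/0.179 + 4.19/0.870 = 76.54 d.
q = Δh / Σ(b_i/K_i) = 9.74 / 76.54 = 0.1272 m/day.
In each layer the seepage velocity is v_i = q/n_i, so the layer transit time is t_i = b_i·n_i / q:
  layer 1 (fine sand): t_1 = 1.22 × 0.13 / 0.1272 = 1.246 d
  layer 2 (silty sand): t_2 = 12.8 × 0.18 / 0.1272 = 18.11 d
  layer 3 (weathered basalt): t_3 = 4.19 × 0.17 / 0.1272 = 5.598 d
Total t = Σ t_i = 24.95 days.

25.0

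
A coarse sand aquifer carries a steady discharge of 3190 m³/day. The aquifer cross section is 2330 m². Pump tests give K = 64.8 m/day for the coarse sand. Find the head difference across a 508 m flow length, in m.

10.7

From Q = K·A·i, i = Q / (K·A) = 3190 / (64.80 × 2330) = 0.02113.
Head loss Δh = i · L = 0.02113 × 508 = 10.73 m.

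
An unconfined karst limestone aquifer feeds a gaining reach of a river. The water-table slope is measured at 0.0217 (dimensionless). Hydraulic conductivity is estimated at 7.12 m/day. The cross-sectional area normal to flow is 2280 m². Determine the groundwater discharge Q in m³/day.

352

Hydraulic gradient i = 0.0217.
Darcy's law: Q = K · A · i = 7.120 × 2280 × 0.02170 = 352.3 m³/day.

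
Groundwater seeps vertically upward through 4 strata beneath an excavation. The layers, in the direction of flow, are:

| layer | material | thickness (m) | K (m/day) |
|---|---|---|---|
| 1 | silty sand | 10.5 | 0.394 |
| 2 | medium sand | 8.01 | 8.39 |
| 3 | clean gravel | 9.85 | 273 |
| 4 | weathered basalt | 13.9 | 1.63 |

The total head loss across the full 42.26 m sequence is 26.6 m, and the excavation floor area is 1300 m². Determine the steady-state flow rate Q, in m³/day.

956

Flow is perpendicular to layering, so the layers act in series and the equivalent K is the thickness-weighted harmonic mean.
Total thickness L = 10.5 + 8.01 + 9.85 + 13.9 = 42.26 m.
Σ(b_i/K_i) = 10.5/0.394 + 8.01/8.39 + 9.85/273 + 13.9/1.63 = 36.17 d.
K_eq = L / Σ(b_i/K_i) = 42.26 / 36.17 = 1.168 m/day.
Q = K_eq · A · (Δh/L) = 1.168 × 1300 × (26.6/42.26) = 956.1 m³/day.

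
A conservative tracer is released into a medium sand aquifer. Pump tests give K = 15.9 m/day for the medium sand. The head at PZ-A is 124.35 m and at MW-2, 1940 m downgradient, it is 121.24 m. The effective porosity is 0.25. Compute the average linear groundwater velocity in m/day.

0.102

Hydraulic gradient i = (124.35 − 121.24) / 1940 = 3.11 / 1940 = 0.001603.
Darcy flux q = K · i = 15.90 × 0.001603 = 0.02549 m/day.
Seepage velocity v = q / n_e = 0.02549 / 0.25 = 0.1020 m/day.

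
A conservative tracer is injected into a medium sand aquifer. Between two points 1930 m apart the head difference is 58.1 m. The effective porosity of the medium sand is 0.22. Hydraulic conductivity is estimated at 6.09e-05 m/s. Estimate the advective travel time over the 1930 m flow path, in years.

7.34

Convert K: 6.09e-05 m/s × 86400 = 5.262 m/day.
Hydraulic gradient i = Δh / L = 58.1 / 1930 = 0.03010.
Darcy flux q = K · i = 5.262 × 0.03010 = 0.1584 m/day.
Seepage velocity v = q / n_e = 0.1584 / 0.22 = 0.7200 m/day.
Travel time t = L / v = 1930 / 0.7200 = 2681 days = 7.339 years.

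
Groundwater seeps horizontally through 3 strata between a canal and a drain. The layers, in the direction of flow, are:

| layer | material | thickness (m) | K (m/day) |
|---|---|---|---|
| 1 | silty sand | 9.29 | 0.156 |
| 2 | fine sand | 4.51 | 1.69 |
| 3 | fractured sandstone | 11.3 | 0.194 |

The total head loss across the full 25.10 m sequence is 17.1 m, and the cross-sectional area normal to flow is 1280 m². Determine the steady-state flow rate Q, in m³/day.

Flow is perpendicular to layering, so the layers act in series and the equivalent K is the thickness-weighted harmonic mean.
Total thickness L = 9.29 + 4.51 + 11.3 = 25.10 m.
Σ(b_i/K_i) = 9.29/0.156 + 4.51/1.69 + 11.3/0.194 = 120.5 d.
K_eq = L / Σ(b_i/K_i) = 25.10 / 120.5 = 0.2084 m/day.
Q = K_eq · A · (Δh/L) = 0.2084 × 1280 × (17.1/25.10) = 181.7 m³/day.

182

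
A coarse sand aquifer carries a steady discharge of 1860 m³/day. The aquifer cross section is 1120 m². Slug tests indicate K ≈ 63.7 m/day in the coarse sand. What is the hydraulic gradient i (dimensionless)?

0.0261

From Q = K·A·i, i = Q / (K·A) = 1860 / (63.70 × 1120) = 0.02607.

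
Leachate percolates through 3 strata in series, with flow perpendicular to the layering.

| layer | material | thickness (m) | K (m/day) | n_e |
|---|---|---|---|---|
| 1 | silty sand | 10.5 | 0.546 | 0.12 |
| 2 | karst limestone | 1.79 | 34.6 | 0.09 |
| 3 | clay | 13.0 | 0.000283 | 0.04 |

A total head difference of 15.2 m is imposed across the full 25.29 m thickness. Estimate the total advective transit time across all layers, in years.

With flow normal to the layers, continuity requires the same specific discharge q through every layer.
Σ(b_i/K_i) = 10.5/0.546 + 1.79/34.6 + 13.0/0.000283 = 45956 d.
q = Δh / Σ(b_i/K_i) = 15.2 / 45956 = 0.0003308 m/day.
In each layer the seepage velocity is v_i = q/n_i, so the layer transit time is t_i = b_i·n_i / q:
  layer 1 (silty sand): t_1 = 10.5 × 0.12 / 0.0003308 = 3809 d
  layer 2 (karst limestone): t_2 = 1.79 × 0.09 / 0.0003308 = 487.1 d
  layer 3 (clay): t_3 = 13.0 × 0.04 / 0.0003308 = 1572 d
Total t = Σ t_i = 5869 days = 16.07 years.

16.1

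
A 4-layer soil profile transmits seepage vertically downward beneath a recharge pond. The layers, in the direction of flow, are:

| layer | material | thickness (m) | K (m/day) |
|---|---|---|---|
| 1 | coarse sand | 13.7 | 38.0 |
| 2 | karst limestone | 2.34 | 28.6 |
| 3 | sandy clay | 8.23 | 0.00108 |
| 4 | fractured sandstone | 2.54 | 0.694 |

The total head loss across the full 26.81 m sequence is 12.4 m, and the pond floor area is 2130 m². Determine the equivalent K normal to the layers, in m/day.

0.00352

Flow is perpendicular to layering, so the layers act in series and the equivalent K is the thickness-weighted harmonic mean.
Total thickness L = 13.7 + 2.34 + 8.23 + 2.54 = 26.81 m.
Σ(b_i/K_i) = 13.7/38.0 + 2.34/28.6 + 8.23/0.00108 + 2.54/0.694 = 7624 d.
K_eq = L / Σ(b_i/K_i) = 26.81 / 7624 = 0.003516 m/day.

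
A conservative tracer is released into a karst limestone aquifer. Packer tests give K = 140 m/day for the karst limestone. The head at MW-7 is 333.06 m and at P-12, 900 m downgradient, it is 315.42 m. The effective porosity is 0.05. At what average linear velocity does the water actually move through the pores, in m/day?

Hydraulic gradient i = (333.06 − 315.42) / 900 = 17.64 / 900 = 0.01960.
Darcy flux q = K · i = 140.0 × 0.01960 = 2.744 m/day.
Seepage velocity v = q / n_e = 2.744 / 0.05 = 54.88 m/day.

54.9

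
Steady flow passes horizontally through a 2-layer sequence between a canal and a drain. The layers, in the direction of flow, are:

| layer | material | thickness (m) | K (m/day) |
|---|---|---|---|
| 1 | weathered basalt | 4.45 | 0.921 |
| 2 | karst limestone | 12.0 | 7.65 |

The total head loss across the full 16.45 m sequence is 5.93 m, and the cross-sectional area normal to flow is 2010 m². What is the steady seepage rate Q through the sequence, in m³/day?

Flow is perpendicular to layering, so the layers act in series and the equivalent K is the thickness-weighted harmonic mean.
Total thickness L = 4.45 + 12.0 = 16.45 m.
Σ(b_i/K_i) = 4.45/0.921 + 12.0/7.65 = 6.400 d.
K_eq = L / Σ(b_i/K_i) = 16.45 / 6.400 = 2.570 m/day.
Q = K_eq · A · (Δh/L) = 2.570 × 2010 × (5.93/16.45) = 1862 m³/day.

1860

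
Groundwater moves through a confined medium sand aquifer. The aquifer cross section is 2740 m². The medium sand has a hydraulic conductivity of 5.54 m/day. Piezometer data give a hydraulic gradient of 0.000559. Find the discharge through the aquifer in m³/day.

Hydraulic gradient i = 0.000559.
Darcy's law: Q = K · A · i = 5.540 × 2740 × 0.0005590 = 8.485 m³/day.

8.49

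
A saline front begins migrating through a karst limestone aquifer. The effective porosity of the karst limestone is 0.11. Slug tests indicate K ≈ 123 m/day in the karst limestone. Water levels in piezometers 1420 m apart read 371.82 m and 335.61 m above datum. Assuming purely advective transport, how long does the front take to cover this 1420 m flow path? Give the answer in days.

Hydraulic gradient i = (371.82 − 335.61) / 1420 = 36.21 / 1420 = 0.02550.
Darcy flux q = K · i = 123.0 × 0.02550 = 3.137 m/day.
Seepage velocity v = q / n_e = 3.137 / 0.11 = 28.51 m/day.
Travel time t = L / v = 1420 / 28.51 = 49.80 days.

49.8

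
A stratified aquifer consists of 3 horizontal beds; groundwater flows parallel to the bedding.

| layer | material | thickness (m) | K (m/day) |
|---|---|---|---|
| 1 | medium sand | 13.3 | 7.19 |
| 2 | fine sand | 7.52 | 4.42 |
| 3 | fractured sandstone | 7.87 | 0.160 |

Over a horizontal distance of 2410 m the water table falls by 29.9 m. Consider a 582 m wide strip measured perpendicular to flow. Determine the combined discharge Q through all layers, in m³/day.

940

Flow is parallel to layering, so each bed carries its own Darcy discharge and the transmissivities add.
Σ(K_i·b_i) = 7.19×13.3 + 4.42×7.52 + 0.160×7.87 = 130.1 m²/day.
Hydraulic gradient i = Δh / L = 29.9 / 2410 = 0.01241.
Q = Σ(K_i·b_i) · W · i = 130.1 × 582 × 0.01241 = 939.6 m³/day.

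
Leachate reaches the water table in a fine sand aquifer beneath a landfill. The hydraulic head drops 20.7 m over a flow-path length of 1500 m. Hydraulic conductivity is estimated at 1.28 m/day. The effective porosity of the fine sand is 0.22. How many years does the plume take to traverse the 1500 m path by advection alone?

Hydraulic gradient i = Δh / L = 20.7 / 1500 = 0.01380.
Darcy flux q = K · i = 1.280 × 0.01380 = 0.01766 m/day.
Seepage velocity v = q / n_e = 0.01766 / 0.22 = 0.08029 m/day.
Travel time t = L / v = 1500 / 0.08029 = 18682 days = 51.15 years.

51.1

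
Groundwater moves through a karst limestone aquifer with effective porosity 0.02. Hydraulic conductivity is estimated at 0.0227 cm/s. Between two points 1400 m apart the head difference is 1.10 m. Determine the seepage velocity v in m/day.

0.771

Convert K: 0.0227 cm/s × 864 = 19.61 m/day.
Hydraulic gradient i = Δh / L = 1.10 / 1400 = 0.0007857.
Darcy flux q = K · i = 19.61 × 0.0007857 = 0.01541 m/day.
Seepage velocity v = q / n_e = 0.01541 / 0.02 = 0.7705 m/day.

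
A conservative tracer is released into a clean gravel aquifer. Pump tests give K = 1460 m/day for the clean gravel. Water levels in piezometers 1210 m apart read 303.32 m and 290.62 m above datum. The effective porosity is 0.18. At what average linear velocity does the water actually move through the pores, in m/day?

85.1

Hydraulic gradient i = (303.32 − 290.62) / 1210 = 12.7 / 1210 = 0.01050.
Darcy flux q = K · i = 1460 × 0.01050 = 15.32 m/day.
Seepage velocity v = q / n_e = 15.32 / 0.18 = 85.13 m/day.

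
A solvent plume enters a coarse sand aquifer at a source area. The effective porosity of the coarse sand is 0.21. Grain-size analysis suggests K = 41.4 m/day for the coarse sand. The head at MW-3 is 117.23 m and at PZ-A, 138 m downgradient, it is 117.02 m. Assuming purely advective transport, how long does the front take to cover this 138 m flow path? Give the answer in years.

Hydraulic gradient i = (117.23 − 117.02) / 138 = 0.21 / 138 = 0.001522.
Darcy flux q = K · i = 41.40 × 0.001522 = 0.06300 m/day.
Seepage velocity v = q / n_e = 0.06300 / 0.21 = 0.3000 m/day.
Travel time t = L / v = 138 / 0.3000 = 460.0 days = 1.259 years.

1.26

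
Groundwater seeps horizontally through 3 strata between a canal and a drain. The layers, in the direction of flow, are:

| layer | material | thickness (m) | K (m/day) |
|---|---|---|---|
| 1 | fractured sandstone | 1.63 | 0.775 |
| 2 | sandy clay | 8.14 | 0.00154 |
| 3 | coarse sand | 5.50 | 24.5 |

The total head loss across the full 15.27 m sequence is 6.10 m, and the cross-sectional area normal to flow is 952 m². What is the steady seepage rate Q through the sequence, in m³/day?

1.10

Flow is perpendicular to layering, so the layers act in series and the equivalent K is the thickness-weighted harmonic mean.
Total thickness L = 1.63 + 8.14 + 5.50 = 15.27 m.
Σ(b_i/K_i) = 1.63/0.775 + 8.14/0.00154 + 5.50/24.5 = 5288 d.
K_eq = L / Σ(b_i/K_i) = 15.27 / 5288 = 0.002888 m/day.
Q = K_eq · A · (Δh/L) = 0.002888 × 952 × (6.10/15.27) = 1.098 m³/day.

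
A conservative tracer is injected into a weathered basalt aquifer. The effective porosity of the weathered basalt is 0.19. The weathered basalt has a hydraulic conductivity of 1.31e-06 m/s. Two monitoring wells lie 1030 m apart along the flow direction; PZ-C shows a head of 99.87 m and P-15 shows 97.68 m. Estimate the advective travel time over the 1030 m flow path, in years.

2230

Convert K: 1.31e-06 m/s × 86400 = 0.1132 m/day.
Hydraulic gradient i = (99.87 − 97.68) / 1030 = 2.19 / 1030 = 0.002126.
Darcy flux q = K · i = 0.1132 × 0.002126 = 0.0002407 m/day.
Seepage velocity v = q / n_e = 0.0002407 / 0.19 = 0.001267 m/day.
Travel time t = L / v = 1030 / 0.001267 = 8.132e+05 days = 2226 years.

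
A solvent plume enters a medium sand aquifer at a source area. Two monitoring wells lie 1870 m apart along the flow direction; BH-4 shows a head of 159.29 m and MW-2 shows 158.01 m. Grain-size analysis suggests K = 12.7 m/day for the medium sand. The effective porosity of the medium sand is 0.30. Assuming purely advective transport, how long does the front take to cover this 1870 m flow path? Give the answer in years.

177

Hydraulic gradient i = (159.29 − 158.01) / 1870 = 1.28 / 1870 = 0.0006845.
Darcy flux q = K · i = 12.70 × 0.0006845 = 0.008693 m/day.
Seepage velocity v = q / n_e = 0.008693 / 0.30 = 0.02898 m/day.
Travel time t = L / v = 1870 / 0.02898 = 64534 days = 176.7 years.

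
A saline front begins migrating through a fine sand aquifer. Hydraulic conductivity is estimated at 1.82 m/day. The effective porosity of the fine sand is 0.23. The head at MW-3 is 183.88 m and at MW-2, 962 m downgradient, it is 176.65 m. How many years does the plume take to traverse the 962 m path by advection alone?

Hydraulic gradient i = (183.88 − 176.65) / 962 = 7.23 / 962 = 0.007516.
Darcy flux q = K · i = 1.820 × 0.007516 = 0.01368 m/day.
Seepage velocity v = q / n_e = 0.01368 / 0.23 = 0.05947 m/day.
Travel time t = L / v = 962 / 0.05947 = 16176 days = 44.29 years.

44.3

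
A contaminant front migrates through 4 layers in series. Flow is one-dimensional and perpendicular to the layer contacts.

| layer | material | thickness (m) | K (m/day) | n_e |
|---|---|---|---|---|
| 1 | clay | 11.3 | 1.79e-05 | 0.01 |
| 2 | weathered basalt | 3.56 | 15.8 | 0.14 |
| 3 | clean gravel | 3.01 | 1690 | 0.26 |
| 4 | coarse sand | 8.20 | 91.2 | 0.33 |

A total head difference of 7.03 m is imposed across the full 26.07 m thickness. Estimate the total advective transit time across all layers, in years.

1010

With flow normal to the layers, continuity requires the same specific discharge q through every layer.
Σ(b_i/K_i) = 11.3/1.79e-05 + 3.56/15.8 + 3.01/1690 + 8.20/91.2 = 6.313e+05 d.
q = Δh / Σ(b_i/K_i) = 7.03 / 6.313e+05 = 1.114e-05 m/day.
In each layer the seepage velocity is v_i = q/n_i, so the layer transit time is t_i = b_i·n_i / q:
  layer 1 (clay): t_1 = 11.3 × 0.01 / 1.114e-05 = 10147 d
  layer 2 (weathered basalt): t_2 = 3.56 × 0.14 / 1.114e-05 = 44756 d
  layer 3 (clean gravel): t_3 = 3.01 × 0.26 / 1.114e-05 = 70277 d
  layer 4 (coarse sand): t_4 = 8.20 × 0.33 / 1.114e-05 = 2.430e+05 d
Total t = Σ t_i = 3.682e+05 days = 1008 years.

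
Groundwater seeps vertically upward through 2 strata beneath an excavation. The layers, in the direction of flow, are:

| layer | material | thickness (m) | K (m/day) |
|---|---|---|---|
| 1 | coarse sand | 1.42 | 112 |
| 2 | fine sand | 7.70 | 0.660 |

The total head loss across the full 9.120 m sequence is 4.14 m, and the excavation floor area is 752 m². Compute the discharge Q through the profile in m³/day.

267

Flow is perpendicular to layering, so the layers act in series and the equivalent K is the thickness-weighted harmonic mean.
Total thickness L = 1.42 + 7.70 = 9.120 m.
Σ(b_i/K_i) = 1.42/112 + 7.70/0.660 = 11.68 d.
K_eq = L / Σ(b_i/K_i) = 9.120 / 11.68 = 0.7809 m/day.
Q = K_eq · A · (Δh/L) = 0.7809 × 752 × (4.14/9.120) = 266.6 m³/day.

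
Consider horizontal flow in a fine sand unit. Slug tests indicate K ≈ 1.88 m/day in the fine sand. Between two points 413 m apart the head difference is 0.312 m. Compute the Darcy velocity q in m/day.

0.00142

Hydraulic gradient i = Δh / L = 0.312 / 413 = 0.0007554.
Specific discharge q = K · i = 1.880 × 0.0007554 = 0.001420 m/day.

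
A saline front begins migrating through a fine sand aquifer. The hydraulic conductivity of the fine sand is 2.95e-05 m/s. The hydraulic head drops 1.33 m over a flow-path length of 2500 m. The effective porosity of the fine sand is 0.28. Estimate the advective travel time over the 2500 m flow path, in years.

Convert K: 2.95e-05 m/s × 86400 = 2.549 m/day.
Hydraulic gradient i = Δh / L = 1.33 / 2500 = 0.0005320.
Darcy flux q = K · i = 2.549 × 0.0005320 = 0.001356 m/day.
Seepage velocity v = q / n_e = 0.001356 / 0.28 = 0.004843 m/day.
Travel time t = L / v = 2500 / 0.004843 = 5.162e+05 days = 1413 years.

1410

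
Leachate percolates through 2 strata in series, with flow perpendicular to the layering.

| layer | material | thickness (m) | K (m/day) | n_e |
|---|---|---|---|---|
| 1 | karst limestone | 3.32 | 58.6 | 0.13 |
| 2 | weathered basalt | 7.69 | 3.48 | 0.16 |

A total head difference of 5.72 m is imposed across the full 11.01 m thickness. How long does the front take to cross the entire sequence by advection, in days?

With flow normal to the layers, continuity requires the same specific discharge q through every layer.
Σ(b_i/K_i) = 3.32/58.6 + 7.69/3.48 = 2.266 d.
q = Δh / Σ(b_i/K_i) = 5.72 / 2.266 = 2.524 m/day.
In each layer the seepage velocity is v_i = q/n_i, so the layer transit time is t_i = b_i·n_i / q:
  layer 1 (karst limestone): t_1 = 3.32 × 0.13 / 2.524 = 0.1710 d
  layer 2 (weathered basalt): t_2 = 7.69 × 0.16 / 2.524 = 0.4875 d
Total t = Σ t_i = 0.6585 days.

0.659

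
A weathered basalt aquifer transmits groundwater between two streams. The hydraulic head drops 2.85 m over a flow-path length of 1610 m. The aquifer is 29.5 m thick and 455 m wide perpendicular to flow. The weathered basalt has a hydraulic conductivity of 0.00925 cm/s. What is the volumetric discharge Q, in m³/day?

Convert K: 0.00925 cm/s × 864 = 7.992 m/day.
Cross-sectional area A = 455 × 29.5 = 13422 m².
Hydraulic gradient i = Δh / L = 2.85 / 1610 = 0.001770.
Darcy's law: Q = K · A · i = 7.992 × 13422 × 0.001770 = 189.9 m³/day.

190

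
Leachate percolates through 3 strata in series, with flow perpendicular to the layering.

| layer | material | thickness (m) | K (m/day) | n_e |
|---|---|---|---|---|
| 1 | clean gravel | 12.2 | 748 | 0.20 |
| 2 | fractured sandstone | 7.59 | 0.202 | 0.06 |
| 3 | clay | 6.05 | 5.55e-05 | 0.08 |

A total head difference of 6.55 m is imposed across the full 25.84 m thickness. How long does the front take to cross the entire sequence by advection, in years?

154

With flow normal to the layers, continuity requires the same specific discharge q through every layer.
Σ(b_i/K_i) = 12.2/748 + 7.59/0.202 + 6.05/5.55e-05 = 1.090e+05 d.
q = Δh / Σ(b_i/K_i) = 6.55 / 1.090e+05 = 6.007e-05 m/day.
In each layer the seepage velocity is v_i = q/n_i, so the layer transit time is t_i = b_i·n_i / q:
  layer 1 (clean gravel): t_1 = 12.2 × 0.20 / 6.007e-05 = 40622 d
  layer 2 (fractured sandstone): t_2 = 7.59 × 0.06 / 6.007e-05 = 7582 d
  layer 3 (clay): t_3 = 6.05 × 0.08 / 6.007e-05 = 8058 d
Total t = Σ t_i = 56261 days = 154.0 years.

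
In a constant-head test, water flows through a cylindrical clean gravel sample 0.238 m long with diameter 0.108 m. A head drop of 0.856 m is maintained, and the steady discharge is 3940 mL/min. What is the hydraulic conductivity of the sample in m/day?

Cross-sectional area A = π·(d/2)² = π × (0.108/2)² = 0.009161 m².
Convert discharge: 3940 mL/min = 6.567e-05 m³/s.
Darcy's law rearranged: K = Q·L / (A·Δh) = 6.567e-05 × 0.238 / (0.009161 × 0.856) = 0.001993 m/s = 172.2 m/day.

172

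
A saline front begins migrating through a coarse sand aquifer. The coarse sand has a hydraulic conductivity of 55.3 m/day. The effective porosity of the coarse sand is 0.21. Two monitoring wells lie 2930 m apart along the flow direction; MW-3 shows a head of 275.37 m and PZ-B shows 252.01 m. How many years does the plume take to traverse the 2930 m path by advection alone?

Hydraulic gradient i = (275.37 − 252.01) / 2930 = 23.36 / 2930 = 0.007973.
Darcy flux q = K · i = 55.30 × 0.007973 = 0.4409 m/day.
Seepage velocity v = q / n_e = 0.4409 / 0.21 = 2.099 m/day.
Travel time t = L / v = 2930 / 2.099 = 1396 days = 3.821 years.

3.82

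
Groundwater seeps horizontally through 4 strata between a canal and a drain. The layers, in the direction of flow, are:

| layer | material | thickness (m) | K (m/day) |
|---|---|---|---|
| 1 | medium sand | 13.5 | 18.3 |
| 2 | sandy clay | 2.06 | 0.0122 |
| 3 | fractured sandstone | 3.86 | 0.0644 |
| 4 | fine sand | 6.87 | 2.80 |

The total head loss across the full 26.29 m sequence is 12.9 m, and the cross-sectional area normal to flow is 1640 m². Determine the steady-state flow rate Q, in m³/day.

Flow is perpendicular to layering, so the layers act in series and the equivalent K is the thickness-weighted harmonic mean.
Total thickness L = 13.5 + 2.06 + 3.86 + 6.87 = 26.29 m.
Σ(b_i/K_i) = 13.5/18.3 + 2.06/0.0122 + 3.86/0.0644 + 6.87/2.80 = 232.0 d.
K_eq = L / Σ(b_i/K_i) = 26.29 / 232.0 = 0.1133 m/day.
Q = K_eq · A · (Δh/L) = 0.1133 × 1640 × (12.9/26.29) = 91.20 m³/day.

91.2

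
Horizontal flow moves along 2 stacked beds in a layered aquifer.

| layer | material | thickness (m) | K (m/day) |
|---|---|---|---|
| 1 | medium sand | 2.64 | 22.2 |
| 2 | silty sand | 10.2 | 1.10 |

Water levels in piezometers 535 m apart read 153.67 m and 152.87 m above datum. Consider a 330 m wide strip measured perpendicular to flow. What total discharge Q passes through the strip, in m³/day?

Flow is parallel to layering, so each bed carries its own Darcy discharge and the transmissivities add.
Σ(K_i·b_i) = 22.2×2.64 + 1.10×10.2 = 69.83 m²/day.
Hydraulic gradient i = (153.67 − 152.87) / 535 = 0.8 / 535 = 0.001495.
Q = Σ(K_i·b_i) · W · i = 69.83 × 330 × 0.001495 = 34.46 m³/day.

34.5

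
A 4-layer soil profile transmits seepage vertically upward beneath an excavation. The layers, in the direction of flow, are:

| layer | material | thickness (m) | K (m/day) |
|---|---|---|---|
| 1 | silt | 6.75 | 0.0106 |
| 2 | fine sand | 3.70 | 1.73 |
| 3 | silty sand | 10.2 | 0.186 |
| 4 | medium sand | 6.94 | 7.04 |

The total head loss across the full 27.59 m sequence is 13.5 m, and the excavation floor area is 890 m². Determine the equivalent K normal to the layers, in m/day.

0.0397

Flow is perpendicular to layering, so the layers act in series and the equivalent K is the thickness-weighted harmonic mean.
Total thickness L = 6.75 + 3.70 + 10.2 + 6.94 = 27.59 m.
Σ(b_i/K_i) = 6.75/0.0106 + 3.70/1.73 + 10.2/0.186 + 6.94/7.04 = 694.8 d.
K_eq = L / Σ(b_i/K_i) = 27.59 / 694.8 = 0.03971 m/day.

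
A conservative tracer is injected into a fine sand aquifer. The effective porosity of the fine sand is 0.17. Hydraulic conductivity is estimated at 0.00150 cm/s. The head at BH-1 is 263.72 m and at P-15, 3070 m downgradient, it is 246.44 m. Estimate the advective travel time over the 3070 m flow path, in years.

Convert K: 0.00150 cm/s × 864 = 1.296 m/day.
Hydraulic gradient i = (263.72 − 246.44) / 3070 = 17.28 / 3070 = 0.005629.
Darcy flux q = K · i = 1.296 × 0.005629 = 0.007295 m/day.
Seepage velocity v = q / n_e = 0.007295 / 0.17 = 0.04291 m/day.
Travel time t = L / v = 3070 / 0.04291 = 71545 days = 195.9 years.

196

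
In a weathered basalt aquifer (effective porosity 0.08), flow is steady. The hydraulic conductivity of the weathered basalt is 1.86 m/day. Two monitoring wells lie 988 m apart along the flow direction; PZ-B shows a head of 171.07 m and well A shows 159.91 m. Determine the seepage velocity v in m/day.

Hydraulic gradient i = (171.07 − 159.91) / 988 = 11.16 / 988 = 0.01130.
Darcy flux q = K · i = 1.860 × 0.01130 = 0.02101 m/day.
Seepage velocity v = q / n_e = 0.02101 / 0.08 = 0.2626 m/day.

0.263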